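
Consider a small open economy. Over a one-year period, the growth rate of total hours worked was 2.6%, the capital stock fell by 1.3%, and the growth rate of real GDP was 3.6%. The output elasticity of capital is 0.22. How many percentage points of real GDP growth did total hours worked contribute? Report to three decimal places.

2.028 pp

Labor's share = 1 − 0.22 = 0.78.
Contribution = share × growth = 0.78 × 2.6 = 2.028 pp.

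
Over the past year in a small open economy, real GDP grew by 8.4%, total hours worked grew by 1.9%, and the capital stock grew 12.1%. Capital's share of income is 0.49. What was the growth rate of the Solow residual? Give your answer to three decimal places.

Labor's share = 1 − 0.49 = 0.51.
The capital stock: 0.49 × 12.1 = 5.929 pp.
Total hours worked: 0.51 × 1.9 = 0.969 pp.
TFP growth = 8.4 − 6.898 = 1.502%.

1.502%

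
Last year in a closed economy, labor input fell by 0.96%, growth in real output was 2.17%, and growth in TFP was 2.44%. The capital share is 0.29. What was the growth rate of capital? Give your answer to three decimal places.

Labor's share = 1 − 0.29 = 0.71.
gY = gA + 0.71×(-0.96) + 0.29×g.
0.29×g = 2.17 − 2.44 + 0.6816 = 0.4116.
g = 0.4116 / 0.29 = 1.41931%.

Capital grew 1.419%.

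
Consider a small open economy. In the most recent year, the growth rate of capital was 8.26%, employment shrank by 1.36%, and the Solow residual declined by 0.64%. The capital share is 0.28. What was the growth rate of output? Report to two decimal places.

0.69%

Labor's share = 1 − 0.28 = 0.72.
Capital: 0.28 × 8.26 = 2.3128 pp.
Employment: 0.72 × (-1.36) = -0.9792 pp.
Output growth = -0.64 + 1.3336 = 0.6936%.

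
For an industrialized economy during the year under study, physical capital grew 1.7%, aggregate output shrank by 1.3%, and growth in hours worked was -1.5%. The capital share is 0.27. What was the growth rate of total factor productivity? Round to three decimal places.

-0.664%

Labor's share = 1 − 0.27 = 0.73.
Physical capital: 0.27 × 1.7 = 0.459 pp.
Hours worked: 0.73 × (-1.5) = -1.095 pp.
TFP growth = -1.3 + 0.636 = -0.664%.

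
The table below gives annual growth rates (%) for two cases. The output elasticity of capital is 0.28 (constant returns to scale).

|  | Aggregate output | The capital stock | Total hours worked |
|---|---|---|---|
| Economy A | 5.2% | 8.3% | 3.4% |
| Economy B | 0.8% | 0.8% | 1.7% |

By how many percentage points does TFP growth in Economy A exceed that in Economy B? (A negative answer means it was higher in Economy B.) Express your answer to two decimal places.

Labor's share = 1 − 0.28 = 0.72.
Economy A: TFP = 5.2 − 2.324 − 2.448 = 0.428%.
Economy B: TFP = 0.8 − 0.224 − 1.224 = -0.648%.
Difference = 0.428 − (-0.648) = 1.076 pp.

1.08 percentage points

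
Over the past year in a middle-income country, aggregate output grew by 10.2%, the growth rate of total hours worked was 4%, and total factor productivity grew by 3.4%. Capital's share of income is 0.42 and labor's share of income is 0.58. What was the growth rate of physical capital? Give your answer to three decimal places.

Physical capital growth was 10.667%.

Labor's share = 1 − 0.42 = 0.58.
gY = gA + 0.58×4 + 0.42×g.
0.42×g = 10.2 − 3.4 − 2.32 = 4.48.
g = 4.48 / 0.42 = 10.66667%.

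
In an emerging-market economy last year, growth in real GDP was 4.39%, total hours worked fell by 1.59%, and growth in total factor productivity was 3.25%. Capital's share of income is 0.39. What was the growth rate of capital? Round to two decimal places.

5.41%

Labor's share = 1 − 0.39 = 0.61.
gY = gA + 0.61×(-1.59) + 0.39×g.
0.39×g = 4.39 − 3.25 + 0.9699 = 2.1099.
g = 2.1099 / 0.39 = 5.41%.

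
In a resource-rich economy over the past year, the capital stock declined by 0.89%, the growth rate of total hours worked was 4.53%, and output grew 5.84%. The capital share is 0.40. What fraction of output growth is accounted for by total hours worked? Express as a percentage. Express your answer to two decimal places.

Labor's share = 1 − 0.4 = 0.6.
Total hours worked contributed 0.6 × 4.53 = 2.718 pp.
Share of growth = 2.718 / 5.84 × 100 = 46.5411%.

46.54%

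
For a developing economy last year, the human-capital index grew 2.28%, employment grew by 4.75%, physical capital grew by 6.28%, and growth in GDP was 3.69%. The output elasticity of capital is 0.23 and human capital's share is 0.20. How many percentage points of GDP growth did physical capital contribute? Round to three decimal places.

Contribution = share × growth = 0.23 × 6.28 = 1.4444 pp.

1.444 percentage points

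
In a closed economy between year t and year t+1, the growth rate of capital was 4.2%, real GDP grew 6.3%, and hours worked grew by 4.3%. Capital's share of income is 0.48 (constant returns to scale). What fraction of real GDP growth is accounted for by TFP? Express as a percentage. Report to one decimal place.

Labor's share = 1 − 0.48 = 0.52.
Capital: 0.48 × 4.2 = 2.016 pp.
Hours worked: 0.52 × 4.3 = 2.236 pp.
TFP growth = 6.3 − 4.252 = 2.048%.
TFP share of growth = 2.048 / 6.3 × 100 = 32.508%.

32.5%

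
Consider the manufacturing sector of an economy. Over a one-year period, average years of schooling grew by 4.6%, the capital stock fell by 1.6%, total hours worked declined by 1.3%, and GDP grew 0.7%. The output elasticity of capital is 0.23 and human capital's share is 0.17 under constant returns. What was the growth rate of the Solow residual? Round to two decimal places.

Labor's share = 1 − 0.23 − 0.17 = 0.6.
The capital stock: 0.23 × (-1.6) = -0.368 pp.
Average years of schooling: 0.17 × 4.6 = 0.782 pp.
Total hours worked: 0.6 × (-1.3) = -0.78 pp.
TFP growth = 0.7 + 0.366 = 1.066%.

The Solow residual grew 1.07%.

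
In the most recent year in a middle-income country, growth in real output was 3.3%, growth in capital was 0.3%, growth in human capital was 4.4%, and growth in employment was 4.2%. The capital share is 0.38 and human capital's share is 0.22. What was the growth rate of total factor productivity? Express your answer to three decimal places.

Labor's share = 1 − 0.38 − 0.22 = 0.4.
Capital: 0.38 × 0.3 = 0.114 pp.
Human capital: 0.22 × 4.4 = 0.968 pp.
Employment: 0.4 × 4.2 = 1.68 pp.
TFP growth = 3.3 − 2.762 = 0.538%.

Total factor productivity grew 0.538%.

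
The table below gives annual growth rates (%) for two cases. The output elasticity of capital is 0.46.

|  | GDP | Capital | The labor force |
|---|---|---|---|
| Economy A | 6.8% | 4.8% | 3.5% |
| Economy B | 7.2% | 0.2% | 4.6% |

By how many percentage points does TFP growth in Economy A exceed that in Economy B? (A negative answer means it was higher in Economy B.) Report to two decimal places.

-1.92 percentage points

Labor's share = 1 − 0.46 = 0.54.
Economy A: TFP = 6.8 − 2.208 − 1.89 = 2.702%.
Economy B: TFP = 7.2 − 0.092 − 2.484 = 4.624%.
Difference = 2.702 − (4.624) = -1.922 pp.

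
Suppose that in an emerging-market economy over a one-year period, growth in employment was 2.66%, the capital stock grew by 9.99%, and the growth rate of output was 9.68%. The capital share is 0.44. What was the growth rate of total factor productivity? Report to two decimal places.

Labor's share = 1 − 0.44 = 0.56.
The capital stock: 0.44 × 9.99 = 4.3956 pp.
Employment: 0.56 × 2.66 = 1.4896 pp.
TFP growth = 9.68 − 5.8852 = 3.7948%.

Total factor productivity grew 3.79%.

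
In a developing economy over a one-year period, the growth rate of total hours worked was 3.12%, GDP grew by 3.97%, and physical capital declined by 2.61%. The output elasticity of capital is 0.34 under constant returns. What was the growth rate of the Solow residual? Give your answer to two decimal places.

2.80%

Labor's share = 1 − 0.34 = 0.66.
Physical capital: 0.34 × (-2.61) = -0.8874 pp.
Total hours worked: 0.66 × 3.12 = 2.0592 pp.
TFP growth = 3.97 − 1.1718 = 2.7982%.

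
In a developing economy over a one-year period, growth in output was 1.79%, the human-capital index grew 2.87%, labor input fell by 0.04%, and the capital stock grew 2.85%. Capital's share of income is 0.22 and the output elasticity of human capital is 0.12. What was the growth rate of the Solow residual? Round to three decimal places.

Labor's share = 1 − 0.22 − 0.12 = 0.66.
The capital stock: 0.22 × 2.85 = 0.627 pp.
The human-capital index: 0.12 × 2.87 = 0.3444 pp.
Labor input: 0.66 × (-0.04) = -0.0264 pp.
TFP growth = 1.79 − 0.945 = 0.845%.

0.845%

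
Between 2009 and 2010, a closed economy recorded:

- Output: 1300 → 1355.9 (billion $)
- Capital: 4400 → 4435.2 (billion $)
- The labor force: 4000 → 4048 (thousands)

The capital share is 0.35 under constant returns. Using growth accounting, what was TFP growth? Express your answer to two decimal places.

TFP grew 3.24%.

Output growth = (1355.9 − 1300) / 1300 = 4.3%.
Capital growth = (4435.2 − 4400) / 4400 = 0.8%.
The labor force growth = (4048 − 4000) / 4000 = 1.2%.
Labor's share = 1 − 0.35 = 0.65.
Capital: 0.35 × 0.8 = 0.28 pp.
The labor force: 0.65 × 1.2 = 0.78 pp.
TFP growth = 4.3 − 1.06 = 3.24%.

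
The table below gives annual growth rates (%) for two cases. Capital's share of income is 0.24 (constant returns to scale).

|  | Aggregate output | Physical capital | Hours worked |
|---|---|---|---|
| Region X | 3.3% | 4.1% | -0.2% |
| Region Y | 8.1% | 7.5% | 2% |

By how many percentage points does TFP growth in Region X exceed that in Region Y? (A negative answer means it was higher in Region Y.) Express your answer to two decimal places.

Labor's share = 1 − 0.24 = 0.76.
Region X: TFP = 3.3 − 0.984 + 0.152 = 2.468%.
Region Y: TFP = 8.1 − 1.8 − 1.52 = 4.78%.
Difference = 2.468 − (4.78) = -2.312 pp.

-2.31 percentage points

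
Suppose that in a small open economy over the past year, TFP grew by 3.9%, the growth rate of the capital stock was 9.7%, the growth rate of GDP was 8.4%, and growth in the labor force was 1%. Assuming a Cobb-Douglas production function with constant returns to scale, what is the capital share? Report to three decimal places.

gY = gA + α·gK + (1−α)·gL, so gY − gA − gL = α(gK − gL).
8.4 − 3.9 − 1 = α × (9.7 − 1).
3.5 = 8.7 α, so α = 0.4023.

The capital share is 0.402.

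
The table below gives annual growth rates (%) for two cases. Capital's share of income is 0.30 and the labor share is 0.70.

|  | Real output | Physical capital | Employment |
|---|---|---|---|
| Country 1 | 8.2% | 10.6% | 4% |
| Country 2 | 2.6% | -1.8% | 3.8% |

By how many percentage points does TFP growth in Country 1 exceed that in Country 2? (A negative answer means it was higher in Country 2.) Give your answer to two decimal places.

Labor's share = 1 − 0.3 = 0.7.
Country 1: TFP = 8.2 − 3.18 − 2.8 = 2.22%.
Country 2: TFP = 2.6 + 0.54 − 2.66 = 0.48%.
Difference = 2.22 − (0.48) = 1.74 pp.

1.74 percentage points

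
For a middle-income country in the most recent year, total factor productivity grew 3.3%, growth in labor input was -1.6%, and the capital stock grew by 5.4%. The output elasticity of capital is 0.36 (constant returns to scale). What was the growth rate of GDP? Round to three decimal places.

Labor's share = 1 − 0.36 = 0.64.
The capital stock: 0.36 × 5.4 = 1.944 pp.
Labor input: 0.64 × (-1.6) = -1.024 pp.
Output growth = 3.3 + 0.92 = 4.22%.

4.220%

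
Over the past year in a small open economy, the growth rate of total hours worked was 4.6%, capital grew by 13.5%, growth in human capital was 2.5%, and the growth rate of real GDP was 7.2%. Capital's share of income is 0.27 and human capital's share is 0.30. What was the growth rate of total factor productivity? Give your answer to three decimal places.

Labor's share = 1 − 0.27 − 0.3 = 0.43.
Capital: 0.27 × 13.5 = 3.645 pp.
Human capital: 0.3 × 2.5 = 0.75 pp.
Total hours worked: 0.43 × 4.6 = 1.978 pp.
TFP growth = 7.2 − 6.373 = 0.827%.

0.827%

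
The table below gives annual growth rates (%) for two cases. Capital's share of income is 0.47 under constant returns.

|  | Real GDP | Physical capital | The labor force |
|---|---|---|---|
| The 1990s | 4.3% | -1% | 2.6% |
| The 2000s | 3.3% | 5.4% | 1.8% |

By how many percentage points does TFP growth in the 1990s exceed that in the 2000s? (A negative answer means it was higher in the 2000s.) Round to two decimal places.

3.58 percentage points

Labor's share = 1 − 0.47 = 0.53.
The 1990s: TFP = 4.3 + 0.47 − 1.378 = 3.392%.
The 2000s: TFP = 3.3 − 2.538 − 0.954 = -0.192%.
Difference = 3.392 − (-0.192) = 3.584 pp.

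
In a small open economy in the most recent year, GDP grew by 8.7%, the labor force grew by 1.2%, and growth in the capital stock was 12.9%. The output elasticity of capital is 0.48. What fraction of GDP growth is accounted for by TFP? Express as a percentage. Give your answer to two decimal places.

Labor's share = 1 − 0.48 = 0.52.
The capital stock: 0.48 × 12.9 = 6.192 pp.
The labor force: 0.52 × 1.2 = 0.624 pp.
TFP growth = 8.7 − 6.816 = 1.884%.
TFP share of growth = 1.884 / 8.7 × 100 = 21.6552%.

21.66%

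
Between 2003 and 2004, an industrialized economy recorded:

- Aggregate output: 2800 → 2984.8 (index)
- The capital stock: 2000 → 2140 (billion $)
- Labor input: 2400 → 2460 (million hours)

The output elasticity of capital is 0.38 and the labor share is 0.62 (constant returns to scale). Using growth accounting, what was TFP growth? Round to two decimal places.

Aggregate output growth = (2984.8 − 2800) / 2800 = 6.6%.
The capital stock growth = (2140 − 2000) / 2000 = 7%.
Labor input growth = (2460 − 2400) / 2400 = 2.5%.
Labor's share = 1 − 0.38 = 0.62.
The capital stock: 0.38 × 7 = 2.66 pp.
Labor input: 0.62 × 2.5 = 1.55 pp.
TFP growth = 6.6 − 4.21 = 2.39%.

2.39%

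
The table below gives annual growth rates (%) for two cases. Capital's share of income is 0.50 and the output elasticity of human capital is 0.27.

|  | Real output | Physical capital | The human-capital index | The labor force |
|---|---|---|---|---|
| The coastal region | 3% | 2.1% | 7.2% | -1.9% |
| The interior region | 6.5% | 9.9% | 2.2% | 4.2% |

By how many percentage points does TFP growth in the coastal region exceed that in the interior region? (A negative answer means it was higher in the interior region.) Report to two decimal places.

Labor's share = 1 − 0.5 − 0.27 = 0.23.
The coastal region: TFP = 3 − 1.05 − 1.944 + 0.437 = 0.443%.
The interior region: TFP = 6.5 − 4.95 − 0.594 − 0.966 = -0.01%.
Difference = 0.443 − (-0.01) = 0.453 pp.

0.45 percentage points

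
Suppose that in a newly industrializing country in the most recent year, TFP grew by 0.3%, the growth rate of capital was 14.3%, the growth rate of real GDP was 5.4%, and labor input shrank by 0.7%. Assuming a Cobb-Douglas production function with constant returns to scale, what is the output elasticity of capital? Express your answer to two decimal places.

0.39

gY = gA + α·gK + (1−α)·gL, so gY − gA − gL = α(gK − gL).
5.4 − 0.3 + 0.7 = α × (14.3 − (-0.7)).
5.8 = 15 α, so α = 0.3867.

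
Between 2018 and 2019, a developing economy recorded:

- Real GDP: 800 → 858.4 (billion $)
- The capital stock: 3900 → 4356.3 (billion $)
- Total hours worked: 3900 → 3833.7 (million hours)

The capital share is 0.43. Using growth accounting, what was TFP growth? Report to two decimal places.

3.24%

Real GDP growth = (858.4 − 800) / 800 = 7.3%.
The capital stock growth = (4356.3 − 3900) / 3900 = 11.7%.
Total hours worked growth = (3833.7 − 3900) / 3900 = -1.7%.
Labor's share = 1 − 0.43 = 0.57.
The capital stock: 0.43 × 11.7 = 5.031 pp.
Total hours worked: 0.57 × (-1.7) = -0.969 pp.
TFP growth = 7.3 − 4.062 = 3.238%.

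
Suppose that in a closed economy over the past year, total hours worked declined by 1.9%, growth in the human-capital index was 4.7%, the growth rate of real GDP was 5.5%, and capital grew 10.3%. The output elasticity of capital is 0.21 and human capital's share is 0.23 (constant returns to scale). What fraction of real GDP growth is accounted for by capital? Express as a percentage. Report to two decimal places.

39.33%

Capital contributed 0.21 × 10.3 = 2.163 pp.
Share of growth = 2.163 / 5.5 × 100 = 39.3273%.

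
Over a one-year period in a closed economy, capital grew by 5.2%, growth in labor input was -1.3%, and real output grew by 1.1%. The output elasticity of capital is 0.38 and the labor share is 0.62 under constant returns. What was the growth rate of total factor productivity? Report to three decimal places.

Labor's share = 1 − 0.38 = 0.62.
Capital: 0.38 × 5.2 = 1.976 pp.
Labor input: 0.62 × (-1.3) = -0.806 pp.
TFP growth = 1.1 − 1.17 = -0.07%.

-0.070%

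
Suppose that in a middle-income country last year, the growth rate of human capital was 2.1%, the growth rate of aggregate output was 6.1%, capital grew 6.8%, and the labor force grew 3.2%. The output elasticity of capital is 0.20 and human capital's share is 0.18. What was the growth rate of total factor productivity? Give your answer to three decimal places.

2.378%

Labor's share = 1 − 0.2 − 0.18 = 0.62.
Capital: 0.2 × 6.8 = 1.36 pp.
Human capital: 0.18 × 2.1 = 0.378 pp.
The labor force: 0.62 × 3.2 = 1.984 pp.
TFP growth = 6.1 − 3.722 = 2.378%.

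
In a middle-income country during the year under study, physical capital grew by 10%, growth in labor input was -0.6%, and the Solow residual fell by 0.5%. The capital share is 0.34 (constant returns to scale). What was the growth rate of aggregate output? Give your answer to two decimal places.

Labor's share = 1 − 0.34 = 0.66.
Physical capital: 0.34 × 10 = 3.4 pp.
Labor input: 0.66 × (-0.6) = -0.396 pp.
Output growth = -0.5 + 3.004 = 2.504%.

Aggregate output growth was 2.50%.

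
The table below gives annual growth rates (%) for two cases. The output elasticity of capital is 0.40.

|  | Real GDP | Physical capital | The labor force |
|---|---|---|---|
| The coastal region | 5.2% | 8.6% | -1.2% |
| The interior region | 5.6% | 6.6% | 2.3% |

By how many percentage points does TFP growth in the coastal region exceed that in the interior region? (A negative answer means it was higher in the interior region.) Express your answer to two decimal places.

Labor's share = 1 − 0.4 = 0.6.
The coastal region: TFP = 5.2 − 3.44 + 0.72 = 2.48%.
The interior region: TFP = 5.6 − 2.64 − 1.38 = 1.58%.
Difference = 2.48 − (1.58) = 0.9 pp.

0.90 percentage points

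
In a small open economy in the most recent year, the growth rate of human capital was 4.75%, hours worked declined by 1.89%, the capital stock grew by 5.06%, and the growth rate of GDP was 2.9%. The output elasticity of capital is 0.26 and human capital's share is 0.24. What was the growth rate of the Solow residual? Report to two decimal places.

The Solow residual grew 1.39%.

Labor's share = 1 − 0.26 − 0.24 = 0.5.
The capital stock: 0.26 × 5.06 = 1.3156 pp.
Human capital: 0.24 × 4.75 = 1.14 pp.
Hours worked: 0.5 × (-1.89) = -0.945 pp.
TFP growth = 2.9 − 1.5106 = 1.3894%.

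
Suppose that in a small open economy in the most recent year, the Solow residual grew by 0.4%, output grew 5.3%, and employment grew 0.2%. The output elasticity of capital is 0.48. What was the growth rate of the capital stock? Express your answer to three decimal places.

Labor's share = 1 − 0.48 = 0.52.
gY = gA + 0.52×0.2 + 0.48×g.
0.48×g = 5.3 − 0.4 − 0.104 = 4.796.
g = 4.796 / 0.48 = 9.99167%.

The capital stock growth was 9.992%.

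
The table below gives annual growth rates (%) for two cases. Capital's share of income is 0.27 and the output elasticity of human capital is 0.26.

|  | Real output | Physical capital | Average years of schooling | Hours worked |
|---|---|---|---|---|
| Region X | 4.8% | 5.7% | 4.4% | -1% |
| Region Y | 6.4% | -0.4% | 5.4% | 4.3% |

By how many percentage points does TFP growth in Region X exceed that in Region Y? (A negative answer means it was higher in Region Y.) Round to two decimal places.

Labor's share = 1 − 0.27 − 0.26 = 0.47.
Region X: TFP = 4.8 − 1.539 − 1.144 + 0.47 = 2.587%.
Region Y: TFP = 6.4 + 0.108 − 1.404 − 2.021 = 3.083%.
Difference = 2.587 − (3.083) = -0.496 pp.

-0.50 percentage points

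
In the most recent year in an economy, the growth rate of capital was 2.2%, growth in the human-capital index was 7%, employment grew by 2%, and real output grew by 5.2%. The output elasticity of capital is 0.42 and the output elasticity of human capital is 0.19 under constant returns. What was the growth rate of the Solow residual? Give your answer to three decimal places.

The Solow residual grew 2.166%.

Labor's share = 1 − 0.42 − 0.19 = 0.39.
Capital: 0.42 × 2.2 = 0.924 pp.
The human-capital index: 0.19 × 7 = 1.33 pp.
Employment: 0.39 × 2 = 0.78 pp.
TFP growth = 5.2 − 3.034 = 2.166%.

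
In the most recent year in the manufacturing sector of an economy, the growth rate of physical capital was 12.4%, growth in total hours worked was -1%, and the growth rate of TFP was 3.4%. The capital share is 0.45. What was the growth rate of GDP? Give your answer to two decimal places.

Labor's share = 1 − 0.45 = 0.55.
Physical capital: 0.45 × 12.4 = 5.58 pp.
Total hours worked: 0.55 × (-1) = -0.55 pp.
Output growth = 3.4 + 5.03 = 8.43%.

8.43%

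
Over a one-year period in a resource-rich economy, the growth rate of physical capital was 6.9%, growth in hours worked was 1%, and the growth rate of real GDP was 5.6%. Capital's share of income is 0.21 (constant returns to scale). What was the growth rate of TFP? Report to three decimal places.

3.361%

Labor's share = 1 − 0.21 = 0.79.
Physical capital: 0.21 × 6.9 = 1.449 pp.
Hours worked: 0.79 × 1 = 0.79 pp.
TFP growth = 5.6 − 2.239 = 3.361%.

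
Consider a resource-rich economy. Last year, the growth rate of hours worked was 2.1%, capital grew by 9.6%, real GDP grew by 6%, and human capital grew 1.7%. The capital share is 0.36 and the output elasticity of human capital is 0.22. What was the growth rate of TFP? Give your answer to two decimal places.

Labor's share = 1 − 0.36 − 0.22 = 0.42.
Capital: 0.36 × 9.6 = 3.456 pp.
Human capital: 0.22 × 1.7 = 0.374 pp.
Hours worked: 0.42 × 2.1 = 0.882 pp.
TFP growth = 6 − 4.712 = 1.288%.

1.29%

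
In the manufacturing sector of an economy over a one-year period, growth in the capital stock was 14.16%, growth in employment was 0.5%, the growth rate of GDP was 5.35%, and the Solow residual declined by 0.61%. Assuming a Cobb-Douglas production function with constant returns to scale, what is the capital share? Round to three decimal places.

gY = gA + α·gK + (1−α)·gL, so gY − gA − gL = α(gK − gL).
5.35 + 0.61 − 0.5 = α × (14.16 − 0.5).
5.46 = 13.66 α, so α = 0.39971.

The capital share is 0.400.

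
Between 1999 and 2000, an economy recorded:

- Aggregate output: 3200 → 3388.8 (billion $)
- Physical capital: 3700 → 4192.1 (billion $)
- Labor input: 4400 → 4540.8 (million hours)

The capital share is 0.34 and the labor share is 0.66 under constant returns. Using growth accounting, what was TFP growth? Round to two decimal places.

Aggregate output growth = (3388.8 − 3200) / 3200 = 5.9%.
Physical capital growth = (4192.1 − 3700) / 3700 = 13.3%.
Labor input growth = (4540.8 − 4400) / 4400 = 3.2%.
Labor's share = 1 − 0.34 = 0.66.
Physical capital: 0.34 × 13.3 = 4.522 pp.
Labor input: 0.66 × 3.2 = 2.112 pp.
TFP growth = 5.9 − 6.634 = -0.734%.

-0.73%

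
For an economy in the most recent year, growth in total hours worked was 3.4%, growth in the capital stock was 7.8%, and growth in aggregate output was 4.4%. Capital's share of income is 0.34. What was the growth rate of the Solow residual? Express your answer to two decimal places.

Labor's share = 1 − 0.34 = 0.66.
The capital stock: 0.34 × 7.8 = 2.652 pp.
Total hours worked: 0.66 × 3.4 = 2.244 pp.
TFP growth = 4.4 − 4.896 = -0.496%.

-0.50%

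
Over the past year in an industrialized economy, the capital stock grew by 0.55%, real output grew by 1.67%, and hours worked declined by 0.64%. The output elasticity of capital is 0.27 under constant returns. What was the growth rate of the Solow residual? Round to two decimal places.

The Solow residual grew 1.99%.

Labor's share = 1 − 0.27 = 0.73.
The capital stock: 0.27 × 0.55 = 0.1485 pp.
Hours worked: 0.73 × (-0.64) = -0.4672 pp.
TFP growth = 1.67 + 0.3187 = 1.9887%.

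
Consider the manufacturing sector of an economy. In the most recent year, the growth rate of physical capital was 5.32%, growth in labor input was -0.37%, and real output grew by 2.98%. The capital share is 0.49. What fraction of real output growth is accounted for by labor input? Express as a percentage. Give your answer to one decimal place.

Labor's share = 1 − 0.49 = 0.51.
Labor input contributed 0.51 × (-0.37) = -0.1887 pp.
Share of growth = -0.1887 / 2.98 × 100 = -6.332%.

Labor input accounted for -6.3% of growth.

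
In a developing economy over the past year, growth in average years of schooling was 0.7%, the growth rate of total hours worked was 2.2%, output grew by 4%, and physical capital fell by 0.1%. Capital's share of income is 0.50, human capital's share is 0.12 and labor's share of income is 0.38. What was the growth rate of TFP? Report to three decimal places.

3.130%

Labor's share = 1 − 0.5 − 0.12 = 0.38.
Physical capital: 0.5 × (-0.1) = -0.05 pp.
Average years of schooling: 0.12 × 0.7 = 0.084 pp.
Total hours worked: 0.38 × 2.2 = 0.836 pp.
TFP growth = 4 − 0.87 = 3.13%.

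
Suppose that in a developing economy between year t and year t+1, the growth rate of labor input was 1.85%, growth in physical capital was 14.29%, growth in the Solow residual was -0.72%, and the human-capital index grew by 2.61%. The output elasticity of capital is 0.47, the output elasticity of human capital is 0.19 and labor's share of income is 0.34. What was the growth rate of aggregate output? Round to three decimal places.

Labor's share = 1 − 0.47 − 0.19 = 0.34.
Physical capital: 0.47 × 14.29 = 6.7163 pp.
The human-capital index: 0.19 × 2.61 = 0.4959 pp.
Labor input: 0.34 × 1.85 = 0.629 pp.
Output growth = -0.72 + 7.8412 = 7.1212%.

Aggregate output grew 7.121%.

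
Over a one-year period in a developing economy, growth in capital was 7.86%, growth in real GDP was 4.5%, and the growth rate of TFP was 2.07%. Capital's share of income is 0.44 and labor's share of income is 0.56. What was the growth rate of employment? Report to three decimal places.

Labor's share = 1 − 0.44 = 0.56.
gY = gA + 0.44×7.86 + 0.56×g.
0.56×g = 4.5 − 2.07 − 3.4584 = -1.0284.
g = -1.0284 / 0.56 = -1.83643%.

-1.836%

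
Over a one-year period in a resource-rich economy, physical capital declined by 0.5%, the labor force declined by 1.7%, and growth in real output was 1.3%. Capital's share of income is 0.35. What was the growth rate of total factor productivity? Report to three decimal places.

Labor's share = 1 − 0.35 = 0.65.
Physical capital: 0.35 × (-0.5) = -0.175 pp.
The labor force: 0.65 × (-1.7) = -1.105 pp.
TFP growth = 1.3 + 1.28 = 2.58%.

2.580%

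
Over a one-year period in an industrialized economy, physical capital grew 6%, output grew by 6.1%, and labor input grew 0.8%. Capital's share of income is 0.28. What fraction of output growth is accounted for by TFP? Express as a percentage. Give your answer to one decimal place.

63.0%

Labor's share = 1 − 0.28 = 0.72.
Physical capital: 0.28 × 6 = 1.68 pp.
Labor input: 0.72 × 0.8 = 0.576 pp.
TFP growth = 6.1 − 2.256 = 3.844%.
TFP share of growth = 3.844 / 6.1 × 100 = 63.016%.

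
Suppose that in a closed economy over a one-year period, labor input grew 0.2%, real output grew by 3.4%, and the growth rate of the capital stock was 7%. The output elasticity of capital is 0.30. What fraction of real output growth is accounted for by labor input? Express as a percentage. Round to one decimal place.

Labor's share = 1 − 0.3 = 0.7.
Labor input contributed 0.7 × 0.2 = 0.14 pp.
Share of growth = 0.14 / 3.4 × 100 = 4.118%.

Labor input accounted for 4.1% of growth.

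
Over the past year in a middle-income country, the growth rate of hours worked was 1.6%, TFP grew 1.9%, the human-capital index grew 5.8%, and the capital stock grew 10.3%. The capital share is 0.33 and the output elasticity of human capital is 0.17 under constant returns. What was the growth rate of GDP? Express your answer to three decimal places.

Labor's share = 1 − 0.33 − 0.17 = 0.5.
The capital stock: 0.33 × 10.3 = 3.399 pp.
The human-capital index: 0.17 × 5.8 = 0.986 pp.
Hours worked: 0.5 × 1.6 = 0.8 pp.
Output growth = 1.9 + 5.185 = 7.085%.

7.085%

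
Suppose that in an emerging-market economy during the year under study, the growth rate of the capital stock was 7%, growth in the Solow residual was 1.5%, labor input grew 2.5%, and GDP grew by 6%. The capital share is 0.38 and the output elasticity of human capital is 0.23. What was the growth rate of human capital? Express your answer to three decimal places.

Labor's share = 1 − 0.38 − 0.23 = 0.39.
gY = gA + 0.38×7 + 0.39×2.5 + 0.23×g.
0.23×g = 6 − 1.5 − 3.635 = 0.865.
g = 0.865 / 0.23 = 3.76087%.

Human capital grew 3.761%.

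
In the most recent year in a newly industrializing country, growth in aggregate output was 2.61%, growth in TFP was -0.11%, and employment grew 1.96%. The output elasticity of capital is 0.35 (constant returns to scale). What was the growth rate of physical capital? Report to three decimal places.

4.131%

Labor's share = 1 − 0.35 = 0.65.
gY = gA + 0.65×1.96 + 0.35×g.
0.35×g = 2.61 + 0.11 − 1.274 = 1.446.
g = 1.446 / 0.35 = 4.13143%.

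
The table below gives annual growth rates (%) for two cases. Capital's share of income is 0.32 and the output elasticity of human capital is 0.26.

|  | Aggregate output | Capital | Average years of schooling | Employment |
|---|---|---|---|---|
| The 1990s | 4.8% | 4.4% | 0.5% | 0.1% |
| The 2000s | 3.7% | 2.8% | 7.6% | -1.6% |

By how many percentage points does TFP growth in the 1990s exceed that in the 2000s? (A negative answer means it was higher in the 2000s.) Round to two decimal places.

1.72 percentage points

Labor's share = 1 − 0.32 − 0.26 = 0.42.
The 1990s: TFP = 4.8 − 1.408 − 0.13 − 0.042 = 3.22%.
The 2000s: TFP = 3.7 − 0.896 − 1.976 + 0.672 = 1.5%.
Difference = 3.22 − (1.5) = 1.72 pp.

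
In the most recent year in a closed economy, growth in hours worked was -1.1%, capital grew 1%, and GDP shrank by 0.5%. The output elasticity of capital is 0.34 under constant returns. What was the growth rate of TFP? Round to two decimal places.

Labor's share = 1 − 0.34 = 0.66.
Capital: 0.34 × 1 = 0.34 pp.
Hours worked: 0.66 × (-1.1) = -0.726 pp.
TFP growth = -0.5 + 0.386 = -0.114%.

-0.11%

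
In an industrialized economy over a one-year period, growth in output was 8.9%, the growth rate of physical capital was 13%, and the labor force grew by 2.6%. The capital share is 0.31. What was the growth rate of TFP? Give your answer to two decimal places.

3.08%

Labor's share = 1 − 0.31 = 0.69.
Physical capital: 0.31 × 13 = 4.03 pp.
The labor force: 0.69 × 2.6 = 1.794 pp.
TFP growth = 8.9 − 5.824 = 3.076%.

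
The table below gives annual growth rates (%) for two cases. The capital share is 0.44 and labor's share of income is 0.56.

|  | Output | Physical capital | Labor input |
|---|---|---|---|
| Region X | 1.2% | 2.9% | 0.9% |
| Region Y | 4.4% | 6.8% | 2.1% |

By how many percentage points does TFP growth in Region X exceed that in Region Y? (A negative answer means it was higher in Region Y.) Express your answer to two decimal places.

-0.81 percentage points

Labor's share = 1 − 0.44 = 0.56.
Region X: TFP = 1.2 − 1.276 − 0.504 = -0.58%.
Region Y: TFP = 4.4 − 2.992 − 1.176 = 0.232%.
Difference = -0.58 − (0.232) = -0.812 pp.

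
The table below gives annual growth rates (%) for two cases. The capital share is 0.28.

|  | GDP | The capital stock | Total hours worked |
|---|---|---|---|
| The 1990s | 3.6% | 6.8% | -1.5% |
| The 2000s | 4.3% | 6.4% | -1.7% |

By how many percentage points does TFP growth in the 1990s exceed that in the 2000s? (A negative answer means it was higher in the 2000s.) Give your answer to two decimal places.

-0.96 percentage points

Labor's share = 1 − 0.28 = 0.72.
The 1990s: TFP = 3.6 − 1.904 + 1.08 = 2.776%.
The 2000s: TFP = 4.3 − 1.792 + 1.224 = 3.732%.
Difference = 2.776 − (3.732) = -0.956 pp.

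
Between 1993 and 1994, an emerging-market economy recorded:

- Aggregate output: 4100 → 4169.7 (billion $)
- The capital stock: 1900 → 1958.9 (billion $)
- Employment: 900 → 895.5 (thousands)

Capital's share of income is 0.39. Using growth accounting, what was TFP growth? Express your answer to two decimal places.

0.80%

Aggregate output growth = (4169.7 − 4100) / 4100 = 1.7%.
The capital stock growth = (1958.9 − 1900) / 1900 = 3.1%.
Employment growth = (895.5 − 900) / 900 = -0.5%.
Labor's share = 1 − 0.39 = 0.61.
The capital stock: 0.39 × 3.1 = 1.209 pp.
Employment: 0.61 × (-0.5) = -0.305 pp.
TFP growth = 1.7 − 0.904 = 0.796%.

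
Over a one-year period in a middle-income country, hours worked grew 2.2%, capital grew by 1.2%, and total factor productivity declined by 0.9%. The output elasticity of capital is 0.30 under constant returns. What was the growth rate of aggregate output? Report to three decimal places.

1.000%

Labor's share = 1 − 0.3 = 0.7.
Capital: 0.3 × 1.2 = 0.36 pp.
Hours worked: 0.7 × 2.2 = 1.54 pp.
Output growth = -0.9 + 1.9 = 1%.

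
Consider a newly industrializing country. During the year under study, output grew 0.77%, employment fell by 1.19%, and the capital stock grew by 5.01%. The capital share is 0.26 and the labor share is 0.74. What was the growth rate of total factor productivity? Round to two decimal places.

0.35%

Labor's share = 1 − 0.26 = 0.74.
The capital stock: 0.26 × 5.01 = 1.3026 pp.
Employment: 0.74 × (-1.19) = -0.8806 pp.
TFP growth = 0.77 − 0.422 = 0.348%.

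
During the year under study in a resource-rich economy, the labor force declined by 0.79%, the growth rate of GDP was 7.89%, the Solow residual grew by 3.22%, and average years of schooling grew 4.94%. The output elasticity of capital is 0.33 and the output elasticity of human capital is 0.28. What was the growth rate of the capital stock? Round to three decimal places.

10.894%

Labor's share = 1 − 0.33 − 0.28 = 0.39.
gY = gA + 0.28×4.94 + 0.39×(-0.79) + 0.33×g.
0.33×g = 7.89 − 3.22 − 1.0751 = 3.5949.
g = 3.5949 / 0.33 = 10.89364%.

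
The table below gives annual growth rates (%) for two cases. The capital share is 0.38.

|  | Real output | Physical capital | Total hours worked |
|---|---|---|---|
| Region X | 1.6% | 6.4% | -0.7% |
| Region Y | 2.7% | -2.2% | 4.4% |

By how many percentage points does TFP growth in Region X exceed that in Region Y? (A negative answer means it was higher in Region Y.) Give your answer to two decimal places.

-1.21 percentage points

Labor's share = 1 − 0.38 = 0.62.
Region X: TFP = 1.6 − 2.432 + 0.434 = -0.398%.
Region Y: TFP = 2.7 + 0.836 − 2.728 = 0.808%.
Difference = -0.398 − (0.808) = -1.206 pp.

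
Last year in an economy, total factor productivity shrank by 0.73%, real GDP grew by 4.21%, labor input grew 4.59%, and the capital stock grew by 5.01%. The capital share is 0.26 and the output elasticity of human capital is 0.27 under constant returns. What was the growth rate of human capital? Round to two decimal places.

Human capital growth was 5.48%.

Labor's share = 1 − 0.26 − 0.27 = 0.47.
gY = gA + 0.26×5.01 + 0.47×4.59 + 0.27×g.
0.27×g = 4.21 + 0.73 − 3.4599 = 1.4801.
g = 1.4801 / 0.27 = 5.4819%.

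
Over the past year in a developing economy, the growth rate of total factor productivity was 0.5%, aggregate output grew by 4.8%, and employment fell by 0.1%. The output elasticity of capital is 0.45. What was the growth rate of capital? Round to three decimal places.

Labor's share = 1 − 0.45 = 0.55.
gY = gA + 0.55×(-0.1) + 0.45×g.
0.45×g = 4.8 − 0.5 + 0.055 = 4.355.
g = 4.355 / 0.45 = 9.67778%.

Capital grew 9.678%.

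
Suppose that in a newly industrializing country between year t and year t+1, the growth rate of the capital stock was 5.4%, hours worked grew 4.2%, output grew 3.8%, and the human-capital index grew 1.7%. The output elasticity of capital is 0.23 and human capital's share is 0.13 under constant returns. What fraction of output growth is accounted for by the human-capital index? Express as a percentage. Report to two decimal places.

The human-capital index accounted for 5.82% of growth.

The human-capital index contributed 0.13 × 1.7 = 0.221 pp.
Share of growth = 0.221 / 3.8 × 100 = 5.8158%.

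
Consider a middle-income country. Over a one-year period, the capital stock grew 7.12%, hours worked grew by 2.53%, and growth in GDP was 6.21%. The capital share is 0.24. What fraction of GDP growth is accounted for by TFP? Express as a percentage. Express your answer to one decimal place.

41.5%

Labor's share = 1 − 0.24 = 0.76.
The capital stock: 0.24 × 7.12 = 1.7088 pp.
Hours worked: 0.76 × 2.53 = 1.9228 pp.
TFP growth = 6.21 − 3.6316 = 2.5784%.
TFP share of growth = 2.5784 / 6.21 × 100 = 41.52%.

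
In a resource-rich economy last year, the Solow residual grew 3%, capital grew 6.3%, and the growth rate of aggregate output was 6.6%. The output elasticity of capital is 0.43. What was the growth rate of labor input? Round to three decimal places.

1.563%

Labor's share = 1 − 0.43 = 0.57.
gY = gA + 0.43×6.3 + 0.57×g.
0.57×g = 6.6 − 3 − 2.709 = 0.891.
g = 0.891 / 0.57 = 1.56316%.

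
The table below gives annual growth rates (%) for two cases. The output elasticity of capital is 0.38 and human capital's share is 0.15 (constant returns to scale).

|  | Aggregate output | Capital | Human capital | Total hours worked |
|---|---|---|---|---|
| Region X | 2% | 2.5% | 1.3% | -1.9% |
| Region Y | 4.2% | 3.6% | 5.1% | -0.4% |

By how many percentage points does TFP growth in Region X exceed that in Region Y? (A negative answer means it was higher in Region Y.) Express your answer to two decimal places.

Labor's share = 1 − 0.38 − 0.15 = 0.47.
Region X: TFP = 2 − 0.95 − 0.195 + 0.893 = 1.748%.
Region Y: TFP = 4.2 − 1.368 − 0.765 + 0.188 = 2.255%.
Difference = 1.748 − (2.255) = -0.507 pp.

-0.51 percentage points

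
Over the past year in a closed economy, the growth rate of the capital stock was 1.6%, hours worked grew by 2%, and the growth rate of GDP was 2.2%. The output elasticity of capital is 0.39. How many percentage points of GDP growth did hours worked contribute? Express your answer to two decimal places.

Labor's share = 1 − 0.39 = 0.61.
Contribution = share × growth = 0.61 × 2 = 1.22 pp.

1.22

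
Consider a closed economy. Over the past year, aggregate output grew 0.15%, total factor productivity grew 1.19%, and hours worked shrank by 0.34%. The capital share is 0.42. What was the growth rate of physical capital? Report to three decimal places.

-2.007%

Labor's share = 1 − 0.42 = 0.58.
gY = gA + 0.58×(-0.34) + 0.42×g.
0.42×g = 0.15 − 1.19 + 0.1972 = -0.8428.
g = -0.8428 / 0.42 = -2.00667%.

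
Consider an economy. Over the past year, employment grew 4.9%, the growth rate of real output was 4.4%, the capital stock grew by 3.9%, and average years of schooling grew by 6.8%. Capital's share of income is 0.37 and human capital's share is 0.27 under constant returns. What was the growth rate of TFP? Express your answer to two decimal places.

-0.64%

Labor's share = 1 − 0.37 − 0.27 = 0.36.
The capital stock: 0.37 × 3.9 = 1.443 pp.
Average years of schooling: 0.27 × 6.8 = 1.836 pp.
Employment: 0.36 × 4.9 = 1.764 pp.
TFP growth = 4.4 − 5.043 = -0.643%.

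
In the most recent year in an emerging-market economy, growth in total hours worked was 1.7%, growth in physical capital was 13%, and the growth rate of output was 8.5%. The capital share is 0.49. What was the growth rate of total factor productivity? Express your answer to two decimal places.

Labor's share = 1 − 0.49 = 0.51.
Physical capital: 0.49 × 13 = 6.37 pp.
Total hours worked: 0.51 × 1.7 = 0.867 pp.
TFP growth = 8.5 − 7.237 = 1.263%.

1.26%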